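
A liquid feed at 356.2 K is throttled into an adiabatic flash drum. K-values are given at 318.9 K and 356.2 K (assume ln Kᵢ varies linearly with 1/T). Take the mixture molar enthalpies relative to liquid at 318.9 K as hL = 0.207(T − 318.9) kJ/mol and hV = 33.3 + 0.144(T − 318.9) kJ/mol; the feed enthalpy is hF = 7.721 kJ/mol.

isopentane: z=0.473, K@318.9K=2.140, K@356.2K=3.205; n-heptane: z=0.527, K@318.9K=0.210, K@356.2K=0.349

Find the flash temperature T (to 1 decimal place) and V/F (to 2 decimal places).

Adiabatic flash: solve Rachford–Rice at each trial T, then check hF = ψ·hV(T) + (1−ψ)·hL(T).
  T = 318.9 K: K = (2.140, 0.210), RR gives ψ = 0.136, H_out = 4.544 kJ/mol
  T = 356.2 K: K = (3.205, 0.349), RR gives ψ = 0.488, H_out = 22.812 kJ/mol
  T = 337.5 K: K = (2.647, 0.274), RR gives ψ = 0.332, H_out = 14.512 kJ/mol
  T = 328.2 K: K = (2.387, 0.241), RR gives ψ = 0.243, H_out = 9.882 kJ/mol
  T = 323.5 K: K = (2.261, 0.225), RR gives ψ = 0.192, H_out = 7.299 kJ/mol
  T = 325.9 K: K = (2.325, 0.233), RR gives ψ = 0.219, H_out = 8.644 kJ/mol
  T = 324.7 K: K = (2.293, 0.229), RR gives ψ = 0.206, H_out = 7.979 kJ/mol
Linear interpolation between T = 323.5 (H_out = 7.299) and T = 324.7 (H_out = 7.979) on hF = 7.721 gives T ≈ 324.2 K, at which ψ = 0.20.

T = 324.2 K, V/F = 0.20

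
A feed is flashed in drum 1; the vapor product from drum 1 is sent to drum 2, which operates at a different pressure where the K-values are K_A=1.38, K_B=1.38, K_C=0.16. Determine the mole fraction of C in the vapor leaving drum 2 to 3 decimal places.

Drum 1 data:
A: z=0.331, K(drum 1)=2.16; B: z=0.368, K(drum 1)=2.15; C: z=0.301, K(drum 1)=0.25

Drum 1:
Let ψ₁ = V/F and solve Σ zᵢ(Kᵢ−1)/(1+ψ₁(Kᵢ−1)) = 0.
Check two-phase: ΣzᵢKᵢ = 1.581 > 1 and Σzᵢ/Kᵢ = 1.528 > 1, so g(0) = 0.581 > 0 and g(1) = -0.528 < 0.
Newton iteration, ψ₁⁰ = 0.5:
  ψ₁ = 0.500: g = 0.1505, g' = -0.808 → ψ₁ = 0.686
  ψ₁ = 0.686: g = -0.0149, g' = -1.009 → ψ₁ = 0.672
  ψ₁ = 0.672: g = -0.0002, g' = -0.983 → ψ₁ = 0.671
Converged at ψ₁ = 0.671.
Drum-1 compositions:
  A: x = 0.186, y = 0.402
  B: x = 0.208, y = 0.446
  C: x = 0.606, y = 0.152
Drum-2 feed = drum-1 vapor: z₂ = (0.4019, 0.4465, 0.1516).
Drum 2:
Newton–Raphson from ψ₂ = 0.5:
  ψ₂ = 0.500: g = 0.0514, g' = -0.404 → ψ₂ = 0.627
  ψ₂ = 0.627: g = -0.0087, g' = -0.558 → ψ₂ = 0.612
  ψ₂ = 0.612: g = -0.0002, g' = -0.533 → ψ₂ = 0.611
Converged at ψ₂ = 0.611.
  A: x = 0.326, y = 0.450
  B: x = 0.362, y = 0.500
  C: x = 0.311, y = 0.050

y_C (drum 2) = 0.050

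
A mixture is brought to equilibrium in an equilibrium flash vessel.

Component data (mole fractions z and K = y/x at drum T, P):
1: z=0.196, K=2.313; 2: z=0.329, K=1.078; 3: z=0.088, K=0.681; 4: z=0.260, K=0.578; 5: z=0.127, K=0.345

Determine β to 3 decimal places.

Iterate (Newton) starting at β = 0.5:
  β = 0.500: g = -0.1161, g' = -0.333 → β = 0.151
  β = 0.151: g = 0.0012, g' = -0.367 → β = 0.154
Converged at β = 0.154.

β = 0.154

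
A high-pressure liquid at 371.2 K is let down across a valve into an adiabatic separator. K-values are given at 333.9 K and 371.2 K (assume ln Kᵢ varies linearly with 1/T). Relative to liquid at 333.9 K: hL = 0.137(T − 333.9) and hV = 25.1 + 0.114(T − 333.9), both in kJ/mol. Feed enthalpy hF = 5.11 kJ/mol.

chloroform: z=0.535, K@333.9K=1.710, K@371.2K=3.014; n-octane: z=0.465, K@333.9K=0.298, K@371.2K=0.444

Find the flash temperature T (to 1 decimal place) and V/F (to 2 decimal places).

Adiabatic flash: solve Rachford–Rice at each trial T, then check hF = ψ·hV(T) + (1−ψ)·hL(T).
  T = 333.9 K: K = (1.710, 0.298), RR gives ψ = 0.107, H_out = 2.690 kJ/mol
  T = 371.2 K: K = (3.014, 0.444), RR gives ψ = 0.731, H_out = 22.839 kJ/mol
  T = 352.5 K: K = (2.303, 0.367), RR gives ψ = 0.489, H_out = 14.608 kJ/mol
  T = 343.2 K: K = (1.992, 0.332), RR gives ψ = 0.332, H_out = 9.539 kJ/mol
  T = 338.5 K: K = (1.846, 0.315), RR gives ψ = 0.231, H_out = 6.403 kJ/mol
  T = 336.2 K: K = (1.777, 0.306), RR gives ψ = 0.173, H_out = 4.645 kJ/mol
Linear interpolation between T = 336.2 (H_out = 4.645) and T = 338.5 (H_out = 6.403) on hF = 5.11 gives T ≈ 336.8 K, at which ψ = 0.19.

T = 336.8 K, V/F = 0.19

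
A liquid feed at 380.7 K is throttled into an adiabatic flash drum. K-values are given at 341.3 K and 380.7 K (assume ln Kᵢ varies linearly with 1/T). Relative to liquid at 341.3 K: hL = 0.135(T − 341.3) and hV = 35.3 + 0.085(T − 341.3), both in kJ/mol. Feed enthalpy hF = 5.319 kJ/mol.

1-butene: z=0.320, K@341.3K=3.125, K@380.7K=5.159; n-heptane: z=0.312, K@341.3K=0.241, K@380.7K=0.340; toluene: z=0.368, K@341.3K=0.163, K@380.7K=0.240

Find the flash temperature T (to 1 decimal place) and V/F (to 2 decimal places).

T = 348.0 K, V/F = 0.13

Adiabatic flash: solve Rachford–Rice at each trial T, then check hF = ψ·hV(T) + (1−ψ)·hL(T).
  T = 341.3 K: K = (3.125, 0.241, 0.163), RR gives ψ = 0.079, H_out = 2.800 kJ/mol
  T = 380.7 K: K = (5.159, 0.340, 0.240), RR gives ψ = 0.284, H_out = 14.786 kJ/mol
  T = 361.0 K: K = (4.071, 0.289, 0.200), RR gives ψ = 0.200, H_out = 9.514 kJ/mol
  T = 351.1 K: K = (3.577, 0.264, 0.181), RR gives ψ = 0.146, H_out = 6.401 kJ/mol
  T = 346.2 K: K = (3.347, 0.253, 0.172), RR gives ψ = 0.115, H_out = 4.680 kJ/mol
  T = 348.6 K: K = (3.459, 0.258, 0.176), RR gives ψ = 0.130, H_out = 5.541 kJ/mol
Linear interpolation between T = 346.2 (H_out = 4.680) and T = 348.6 (H_out = 5.541) on hF = 5.319 gives T ≈ 348.0 K, at which ψ = 0.13.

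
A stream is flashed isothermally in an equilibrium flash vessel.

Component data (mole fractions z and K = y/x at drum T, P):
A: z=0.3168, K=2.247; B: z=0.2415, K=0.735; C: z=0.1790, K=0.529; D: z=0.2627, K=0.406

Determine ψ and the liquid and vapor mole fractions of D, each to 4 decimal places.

ψ = 0.1579, x_D = 0.2899, y_D = 0.1177

Newton iteration, ψ⁰ = 0.5:
  ψ = 0.5000: g = -0.16269, g' = -0.4649 → ψ = 0.1501
  ψ = 0.1501: g = 0.00408, g' = -0.5256 → ψ = 0.1579
Converged at ψ = 0.1579.
Compositions from xᵢ = zᵢ/(1+ψ(Kᵢ−1)), yᵢ = Kᵢxᵢ:
  A: x = 0.2647, y = 0.5948
  B: x = 0.2520, y = 0.1853
  C: x = 0.1934, y = 0.1023
  D: x = 0.2899, y = 0.1177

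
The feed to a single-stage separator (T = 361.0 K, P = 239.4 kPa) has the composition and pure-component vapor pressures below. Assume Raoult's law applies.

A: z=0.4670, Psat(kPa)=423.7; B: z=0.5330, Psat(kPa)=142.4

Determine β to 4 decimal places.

β = 0.4602

Raoult's law: Kᵢ = Pᵢˢᵃᵗ/P = Pᵢˢᵃᵗ/239.4.
  K_A = 423.7/239.4 = 1.769841, K_B = 142.4/239.4 = 0.594820
Let β = V/F and solve Σ zᵢ(Kᵢ−1)/(1+β(Kᵢ−1)) = 0.
Check two-phase: ΣzᵢKᵢ = 1.1436 > 1 and Σzᵢ/Kᵢ = 1.1599 > 1, so g(0) = 0.1436 > 0 and g(1) = -0.1599 < 0.
Newton–Raphson from β = 0.5:
  β = 0.5000: g = -0.01123, g' = -0.2819 → β = 0.4601
  β = 0.4601: g = 0.00002, g' = -0.2831 → β = 0.4602
Converged at β = 0.4602.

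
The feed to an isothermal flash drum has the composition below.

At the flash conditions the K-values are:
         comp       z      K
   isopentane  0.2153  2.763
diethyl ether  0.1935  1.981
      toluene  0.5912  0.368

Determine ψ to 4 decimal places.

Material balance + equilibrium reduce to Σ zᵢ(Kᵢ−1)/(1+ψ(Kᵢ−1)) = 0.
Feasibility: ΣzᵢKᵢ = 1.1958, Σzᵢ/Kᵢ = 1.7821 — both > 1, two phases present.
Newton iteration, ψ⁰ = 0.44:
  ψ = 0.4400: g = -0.17121, g' = -0.7562 → ψ = 0.2136
  ψ = 0.2136: g = 0.00074, g' = -0.7960 → ψ = 0.2145
Converged at ψ = 0.2145.

ψ = 0.2145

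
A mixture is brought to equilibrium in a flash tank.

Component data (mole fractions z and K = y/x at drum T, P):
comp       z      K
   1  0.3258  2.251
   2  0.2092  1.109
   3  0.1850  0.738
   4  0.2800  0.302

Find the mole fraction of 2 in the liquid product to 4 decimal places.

Rachford–Rice: g(ψ) = Σ zᵢ(Kᵢ−1)/(1+ψ(Kᵢ−1)) = 0.
g(0) = ΣzᵢKᵢ − 1 = 0.1865 and g(1) = 1 − Σzᵢ/Kᵢ = -0.5112, so a root lies in (0, 1).
Newton iteration, ψ⁰ = 0.61:
  ψ = 0.6100: g = -0.14550, g' = -0.5979 → ψ = 0.3667
  ψ = 0.3667: g = -0.01495, g' = -0.5039 → ψ = 0.3370
Converged at ψ = 0.3370.
Compositions from xᵢ = zᵢ/(1+ψ(Kᵢ−1)), yᵢ = Kᵢxᵢ:
  1: x = 0.2292, y = 0.5159
  2: x = 0.2018, y = 0.2238
  3: x = 0.2029, y = 0.1498
  4: x = 0.3661, y = 0.1106

x_2 = 0.2018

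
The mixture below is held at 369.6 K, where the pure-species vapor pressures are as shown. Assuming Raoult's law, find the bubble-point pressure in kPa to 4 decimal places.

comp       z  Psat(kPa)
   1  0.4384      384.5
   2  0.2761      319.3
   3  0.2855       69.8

Pbub = 276.6514 kPa

At the bubble point ψ → 0, so ΣzᵢKᵢ = 1 with Kᵢ = Pᵢˢᵃᵗ/P ⇒ P = ΣzᵢPᵢˢᵃᵗ.
P = 0.4384·384.5 + 0.2761·319.3 + 0.2855·69.8 = 276.6514 kPa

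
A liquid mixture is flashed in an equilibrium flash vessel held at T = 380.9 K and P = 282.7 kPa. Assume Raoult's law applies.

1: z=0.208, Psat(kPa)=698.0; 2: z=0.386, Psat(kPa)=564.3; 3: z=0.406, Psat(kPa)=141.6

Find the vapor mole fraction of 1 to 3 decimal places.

y_1 = 0.231

Raoult's law: Kᵢ = Pᵢˢᵃᵗ/P = Pᵢˢᵃᵗ/282.7.
  K_1 = 698.0/282.7 = 2.46905, K_2 = 564.3/282.7 = 1.99611, K_3 = 141.6/282.7 = 0.50088
Iterate (Newton) starting at ψ = 0.5:
  ψ = 0.500: g = 0.1628, g' = -0.499 → ψ = 0.826
  ψ = 0.826: g = 0.0042, g' = -0.500 → ψ = 0.834
Converged at ψ = 0.834.
Compositions from xᵢ = zᵢ/(1+ψ(Kᵢ−1)), yᵢ = Kᵢxᵢ:
  1: x = 0.093, y = 0.231
  2: x = 0.211, y = 0.421
  3: x = 0.696, y = 0.348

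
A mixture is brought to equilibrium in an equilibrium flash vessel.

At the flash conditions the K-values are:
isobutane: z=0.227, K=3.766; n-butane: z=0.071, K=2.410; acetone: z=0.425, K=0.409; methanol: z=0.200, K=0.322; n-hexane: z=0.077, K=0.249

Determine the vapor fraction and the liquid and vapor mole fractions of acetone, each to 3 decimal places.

ψ = 0.177, x_acetone = 0.475, y_acetone = 0.194

Rachford–Rice: g(ψ) = Σ zᵢ(Kᵢ−1)/(1+ψ(Kᵢ−1)) = 0.
Feasibility: ΣzᵢKᵢ = 1.283, Σzᵢ/Kᵢ = 2.059 — both > 1, two phases present.
Newton–Raphson from ψ = 0.5:
  ψ = 0.500: g = -0.3321, g' = -0.975 → ψ = 0.160
  ψ = 0.160: g = 0.0223, g' = -1.283 → ψ = 0.177
Converged at ψ = 0.177.
Compositions from xᵢ = zᵢ/(1+ψ(Kᵢ−1)), yᵢ = Kᵢxᵢ:
  isobutane: x = 0.152, y = 0.574
  n-butane: x = 0.057, y = 0.137
  acetone: x = 0.475, y = 0.194
  methanol: x = 0.227, y = 0.073
  n-hexane: x = 0.089, y = 0.022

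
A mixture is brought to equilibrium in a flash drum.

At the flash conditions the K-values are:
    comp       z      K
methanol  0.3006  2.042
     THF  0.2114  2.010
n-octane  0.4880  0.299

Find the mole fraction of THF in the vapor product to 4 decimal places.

y_THF = 0.3376

Iterate (Newton) starting at ψ = 0.53:
  ψ = 0.5300: g = -0.20346, g' = -0.8341 → ψ = 0.2861
  ψ = 0.2861: g = -0.02094, g' = -0.6987 → ψ = 0.2561
  ψ = 0.2561: g = -0.00005, g' = -0.6957 → ψ = 0.2560
Converged at ψ = 0.2560.
Compositions from xᵢ = zᵢ/(1+ψ(Kᵢ−1)), yᵢ = Kᵢxᵢ:
  methanol: x = 0.2373, y = 0.4846
  THF: x = 0.1680, y = 0.3376
  n-octane: x = 0.5947, y = 0.1778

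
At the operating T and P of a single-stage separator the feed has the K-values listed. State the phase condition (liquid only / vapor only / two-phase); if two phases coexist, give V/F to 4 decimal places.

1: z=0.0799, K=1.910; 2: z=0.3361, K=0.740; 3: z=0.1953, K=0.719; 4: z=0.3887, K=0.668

ΣzᵢKᵢ = 0.8014; Σzᵢ/Kᵢ = 1.3495.
Since ΣzᵢKᵢ < 1 the mixture is below its bubble point — single liquid phase.

liquid only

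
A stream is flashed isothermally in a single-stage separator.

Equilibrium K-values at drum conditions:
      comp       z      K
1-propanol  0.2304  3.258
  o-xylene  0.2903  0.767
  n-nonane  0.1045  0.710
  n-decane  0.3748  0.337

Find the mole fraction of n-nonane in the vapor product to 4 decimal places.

y_n-nonane = 0.0779

Let ψ = V/F and solve Σ zᵢ(Kᵢ−1)/(1+ψ(Kᵢ−1)) = 0.
g(0) = ΣzᵢKᵢ − 1 = 0.1738 and g(1) = 1 − Σzᵢ/Kᵢ = -0.7086, so a root lies in (0, 1).
Newton–Raphson from ψ = 0.69:
  ψ = 0.6900: g = -0.37313, g' = -0.7754 → ψ = 0.2088
  ψ = 0.2088: g = -0.03820, g' = -0.7919 → ψ = 0.1605
  ψ = 0.1605: g = 0.00169, g' = -0.8658 → ψ = 0.1625
Converged at ψ = 0.1625.
Compositions from xᵢ = zᵢ/(1+ψ(Kᵢ−1)), yᵢ = Kᵢxᵢ:
  1-propanol: x = 0.1686, y = 0.5492
  o-xylene: x = 0.3017, y = 0.2314
  n-nonane: x = 0.1097, y = 0.0779
  n-decane: x = 0.4201, y = 0.1416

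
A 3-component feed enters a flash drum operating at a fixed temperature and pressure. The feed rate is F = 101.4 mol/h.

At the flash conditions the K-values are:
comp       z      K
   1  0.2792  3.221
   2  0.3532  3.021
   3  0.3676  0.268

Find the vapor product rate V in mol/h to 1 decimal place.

Iterate (Newton) starting at V/F = 0.5:
  V/F = 0.5000: g = 0.22444, g' = -1.1561 → V/F = 0.6941
  V/F = 0.6941: g = -0.00599, g' = -1.2771 → V/F = 0.6894
Converged at V/F = 0.6894.
Then V = V/F·F = 0.6894·101.4 = 69.9 mol/h and L = F − V = 31.5 mol/h.

V = 69.9 mol/h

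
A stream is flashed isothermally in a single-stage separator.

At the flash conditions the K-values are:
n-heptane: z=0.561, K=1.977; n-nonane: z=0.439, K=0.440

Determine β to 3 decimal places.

Let β = V/F and solve Σ zᵢ(Kᵢ−1)/(1+β(Kᵢ−1)) = 0.
Feasibility: ΣzᵢKᵢ = 1.302, Σzᵢ/Kᵢ = 1.281 — both > 1, two phases present.
Iterate (Newton) starting at β = 0.5:
  β = 0.500: g = 0.0268, g' = -0.507 → β = 0.553
  β = 0.553: g = -0.0002, g' = -0.515 → β = 0.552
Converged at β = 0.552.

β = 0.552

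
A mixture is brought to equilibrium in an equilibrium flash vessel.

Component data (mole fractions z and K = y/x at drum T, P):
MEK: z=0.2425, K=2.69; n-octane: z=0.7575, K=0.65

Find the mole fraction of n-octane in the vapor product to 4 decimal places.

Rachford–Rice: g(V/F) = Σ zᵢ(Kᵢ−1)/(1+V/F(Kᵢ−1)) = 0.
Check two-phase: ΣzᵢKᵢ = 1.1447 > 1 and Σzᵢ/Kᵢ = 1.2555 > 1, so g(0) = 0.1447 > 0 and g(1) = -0.2555 < 0.
Binary case is linear: z₁(K₁−1)(1+V/F(K₂−1)) + z₂(K₂−1)(1+V/F(K₁−1)) = 0
⇒ V/F = [z₁(K₁−1)+z₂(K₂−1)] / [−(K₁−1)(K₂−1)] = 0.14470/0.59150 = 0.2446
Compositions from xᵢ = zᵢ/(1+V/F(Kᵢ−1)), yᵢ = Kᵢxᵢ:
  MEK: x = 0.1716, y = 0.4615
  n-octane: x = 0.8284, y = 0.5385

y_n-octane = 0.5385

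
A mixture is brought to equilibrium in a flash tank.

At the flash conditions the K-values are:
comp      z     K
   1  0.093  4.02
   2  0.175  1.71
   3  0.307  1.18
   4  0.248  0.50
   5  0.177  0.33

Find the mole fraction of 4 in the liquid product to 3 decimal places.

x_4 = 0.294

Rachford–Rice: g(β) = Σ zᵢ(Kᵢ−1)/(1+β(Kᵢ−1)) = 0.
Check two-phase: ΣzᵢKᵢ = 1.218 > 1 and Σzᵢ/Kᵢ = 1.418 > 1, so g(0) = 0.218 > 0 and g(1) = -0.418 < 0.
Newton iteration, β⁰ = 0.54:
  β = 0.540: g = -0.1087, g' = -0.488 → β = 0.317
  β = 0.317: g = -0.0009, g' = -0.505 → β = 0.316
Converged at β = 0.316.
Compositions from xᵢ = zᵢ/(1+β(Kᵢ−1)), yᵢ = Kᵢxᵢ:
  1: x = 0.048, y = 0.191
  2: x = 0.143, y = 0.244
  3: x = 0.291, y = 0.343
  4: x = 0.294, y = 0.147
  5: x = 0.224, y = 0.074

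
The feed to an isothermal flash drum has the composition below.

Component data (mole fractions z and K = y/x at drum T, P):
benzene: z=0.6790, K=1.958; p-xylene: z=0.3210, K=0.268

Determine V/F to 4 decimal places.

Rachford–Rice: g(V/F) = Σ zᵢ(Kᵢ−1)/(1+V/F(Kᵢ−1)) = 0.
Feasibility: ΣzᵢKᵢ = 1.4155, Σzᵢ/Kᵢ = 1.5445 — both > 1, two phases present.
Binary case is linear: z₁(K₁−1)(1+V/F(K₂−1)) + z₂(K₂−1)(1+V/F(K₁−1)) = 0
⇒ V/F = [z₁(K₁−1)+z₂(K₂−1)] / [−(K₁−1)(K₂−1)] = 0.41551/0.70126 = 0.5925

V/F = 0.5925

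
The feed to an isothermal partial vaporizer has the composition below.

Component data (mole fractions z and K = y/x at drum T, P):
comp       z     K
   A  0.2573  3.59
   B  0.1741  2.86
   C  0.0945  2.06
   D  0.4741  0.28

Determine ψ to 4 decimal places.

ψ = 0.4914

Let ψ = V/F and solve Σ zᵢ(Kᵢ−1)/(1+ψ(Kᵢ−1)) = 0.
Check two-phase: ΣzᵢKᵢ = 1.7491 > 1 and Σzᵢ/Kᵢ = 1.8716 > 1, so g(0) = 0.7491 > 0 and g(1) = -0.8716 < 0.
Newton iteration, ψ⁰ = 0.5:
  ψ = 0.5000: g = -0.00973, g' = -1.1348 → ψ = 0.4914
Converged at ψ = 0.4914.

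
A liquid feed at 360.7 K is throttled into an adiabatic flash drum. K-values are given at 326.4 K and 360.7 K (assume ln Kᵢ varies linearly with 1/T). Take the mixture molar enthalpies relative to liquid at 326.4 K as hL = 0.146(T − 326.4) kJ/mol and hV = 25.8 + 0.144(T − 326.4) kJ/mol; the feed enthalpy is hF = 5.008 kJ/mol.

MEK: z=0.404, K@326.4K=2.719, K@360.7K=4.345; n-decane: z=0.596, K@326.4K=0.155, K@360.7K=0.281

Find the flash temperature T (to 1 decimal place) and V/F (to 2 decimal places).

Adiabatic flash: solve Rachford–Rice at each trial T, then check hF = ψ·hV(T) + (1−ψ)·hL(T).
  T = 326.4 K: K = (2.719, 0.155), RR gives ψ = 0.131, H_out = 3.390 kJ/mol
  T = 360.7 K: K = (4.345, 0.281), RR gives ψ = 0.384, H_out = 14.881 kJ/mol
  T = 343.5 K: K = (3.475, 0.212), RR gives ψ = 0.272, H_out = 9.496 kJ/mol
  T = 334.9 K: K = (3.081, 0.182), RR gives ψ = 0.207, H_out = 6.587 kJ/mol
  T = 330.6 K: K = (2.895, 0.168), RR gives ψ = 0.171, H_out = 5.021 kJ/mol
  T = 328.5 K: K = (2.806, 0.161), RR gives ψ = 0.152, H_out = 4.220 kJ/mol
Linear interpolation between T = 328.5 (H_out = 4.220) and T = 330.6 (H_out = 5.021) on hF = 5.008 gives T ≈ 330.6 K, at which ψ = 0.17.

T = 330.6 K, V/F = 0.17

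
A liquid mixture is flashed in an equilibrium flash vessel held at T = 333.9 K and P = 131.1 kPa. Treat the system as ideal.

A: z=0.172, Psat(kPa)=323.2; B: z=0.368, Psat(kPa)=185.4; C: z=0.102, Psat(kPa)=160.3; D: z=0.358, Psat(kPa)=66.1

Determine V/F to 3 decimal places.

V/F = 0.671

Raoult's law: Kᵢ = Pᵢˢᵃᵗ/P = Pᵢˢᵃᵗ/131.1.
  K_A = 323.2/131.1 = 2.46529, K_B = 185.4/131.1 = 1.41419, K_C = 160.3/131.1 = 1.22273, K_D = 66.1/131.1 = 0.50420
Rachford–Rice: g(V/F) = Σ zᵢ(Kᵢ−1)/(1+V/F(Kᵢ−1)) = 0.
g(0) = ΣzᵢKᵢ − 1 = 0.250 and g(1) = 1 − Σzᵢ/Kᵢ = -0.123, so a root lies in (0, 1).
Newton iteration, V/F⁰ = 0.5:
  V/F = 0.500: g = 0.0562, g' = -0.326 → V/F = 0.672
  V/F = 0.672: g = -0.0003, g' = -0.334 → V/F = 0.671
Converged at V/F = 0.671.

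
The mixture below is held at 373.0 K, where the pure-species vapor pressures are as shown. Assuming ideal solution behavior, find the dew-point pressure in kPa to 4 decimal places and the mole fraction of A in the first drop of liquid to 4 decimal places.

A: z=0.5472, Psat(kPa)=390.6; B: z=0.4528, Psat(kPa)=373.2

Pdew = 382.5244 kPa, x_A = 0.5359

At the dew point ψ → 1, so Σzᵢ/Kᵢ = 1 with Kᵢ = Pᵢˢᵃᵗ/P ⇒ 1/P = Σzᵢ/Pᵢˢᵃᵗ.
1/P = 0.5472/390.6 + 0.4528/373.2 = 0.0026142 ⇒ P = 382.5244 kPa
xᵢ = zᵢP/Pᵢˢᵃᵗ ⇒ x_A = 0.5472·382.5244/390.6 = 0.5359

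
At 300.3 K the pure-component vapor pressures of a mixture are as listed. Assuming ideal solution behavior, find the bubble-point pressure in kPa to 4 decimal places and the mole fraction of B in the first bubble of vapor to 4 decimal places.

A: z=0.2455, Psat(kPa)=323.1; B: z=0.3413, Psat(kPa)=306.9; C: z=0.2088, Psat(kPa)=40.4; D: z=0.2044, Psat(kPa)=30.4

Pbub = 198.7153 kPa, y_B = 0.5271

At the bubble point ψ → 0, so ΣzᵢKᵢ = 1 with Kᵢ = Pᵢˢᵃᵗ/P ⇒ P = ΣzᵢPᵢˢᵃᵗ.
P = 0.2455·323.1 + 0.3413·306.9 + 0.2088·40.4 + 0.2044·30.4 = 198.7153 kPa
yᵢ = zᵢPᵢˢᵃᵗ/P ⇒ y_B = 0.3413·306.9/198.7153 = 0.5271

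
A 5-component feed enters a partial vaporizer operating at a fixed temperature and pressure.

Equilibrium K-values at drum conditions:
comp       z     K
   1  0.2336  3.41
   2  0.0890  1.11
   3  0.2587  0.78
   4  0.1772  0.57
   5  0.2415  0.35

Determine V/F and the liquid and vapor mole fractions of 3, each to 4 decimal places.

Newton iteration, V/F⁰ = 0.35:
  V/F = 0.3500: g = -0.03975, g' = -0.6313 → V/F = 0.2870
  V/F = 0.2870: g = 0.00161, g' = -0.6862 → V/F = 0.2894
Converged at V/F = 0.2894.
Compositions from xᵢ = zᵢ/(1+V/F(Kᵢ−1)), yᵢ = Kᵢxᵢ:
  1: x = 0.1376, y = 0.4693
  2: x = 0.0863, y = 0.0957
  3: x = 0.2763, y = 0.2155
  4: x = 0.2024, y = 0.1154
  5: x = 0.2975, y = 0.1041

V/F = 0.2894, x_3 = 0.2763, y_3 = 0.2155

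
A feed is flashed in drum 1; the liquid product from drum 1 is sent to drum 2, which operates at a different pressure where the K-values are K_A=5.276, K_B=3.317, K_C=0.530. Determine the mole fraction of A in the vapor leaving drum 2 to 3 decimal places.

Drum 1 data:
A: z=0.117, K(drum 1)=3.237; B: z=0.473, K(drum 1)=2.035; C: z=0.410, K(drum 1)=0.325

Drum 1:
Iterate (Newton) starting at ψ₁ = 0.5:
  ψ₁ = 0.500: g = 0.0284, g' = -0.776 → ψ₁ = 0.537
  ψ₁ = 0.537: g = -0.0002, g' = -0.790 → ψ₁ = 0.536
Converged at ψ₁ = 0.536.
Drum-1 compositions:
  A: x = 0.053, y = 0.172
  B: x = 0.304, y = 0.619
  C: x = 0.643, y = 0.209
Drum-2 feed = drum-1 liquid: z₂ = (0.0532, 0.3042, 0.6427).
Drum 2:
Let ψ₂ = V/F and solve Σ zᵢ(Kᵢ−1)/(1+ψ₂(Kᵢ−1)) = 0.
g(0) = ΣzᵢKᵢ − 1 = 0.630 and g(1) = 1 − Σzᵢ/Kᵢ = -0.314, so a root lies in (0, 1).
Iterate (Newton) starting at ψ₂ = 0.62:
  ψ₂ = 0.620: g = -0.0747, g' = -0.631 → ψ₂ = 0.502
  ψ₂ = 0.502: g = 0.0031, g' = -0.691 → ψ₂ = 0.506
Converged at ψ₂ = 0.506.
  A: x = 0.017, y = 0.089
  B: x = 0.140, y = 0.464
  C: x = 0.843, y = 0.447

y_A (drum 2) = 0.089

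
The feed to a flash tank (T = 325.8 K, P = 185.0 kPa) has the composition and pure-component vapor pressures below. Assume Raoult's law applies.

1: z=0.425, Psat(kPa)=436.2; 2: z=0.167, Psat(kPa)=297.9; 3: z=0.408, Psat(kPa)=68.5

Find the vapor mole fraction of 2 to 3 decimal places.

Raoult's law: Kᵢ = Pᵢˢᵃᵗ/P = Pᵢˢᵃᵗ/185.0.
  K_1 = 436.2/185.0 = 2.35784, K_2 = 297.9/185.0 = 1.61027, K_3 = 68.5/185.0 = 0.37027
Rachford–Rice: g(ψ) = Σ zᵢ(Kᵢ−1)/(1+ψ(Kᵢ−1)) = 0.
Check two-phase: ΣzᵢKᵢ = 1.422 > 1 and Σzᵢ/Kᵢ = 1.386 > 1, so g(0) = 0.422 > 0 and g(1) = -0.386 < 0.
Newton–Raphson from ψ = 0.64:
  ψ = 0.640: g = -0.0483, g' = -0.710 → ψ = 0.572
  ψ = 0.572: g = -0.0012, g' = -0.678 → ψ = 0.570
Converged at ψ = 0.570.
Compositions from xᵢ = zᵢ/(1+ψ(Kᵢ−1)), yᵢ = Kᵢxᵢ:
  1: x = 0.240, y = 0.565
  2: x = 0.124, y = 0.199
  3: x = 0.637, y = 0.236

y_2 = 0.199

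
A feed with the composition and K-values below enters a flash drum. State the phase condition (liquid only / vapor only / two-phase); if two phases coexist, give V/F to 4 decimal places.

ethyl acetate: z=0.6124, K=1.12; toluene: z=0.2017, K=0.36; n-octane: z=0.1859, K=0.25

ΣzᵢKᵢ = 0.8050; Σzᵢ/Kᵢ = 1.8507.
Since ΣzᵢKᵢ < 1 the mixture is below its bubble point — single liquid phase.

liquid only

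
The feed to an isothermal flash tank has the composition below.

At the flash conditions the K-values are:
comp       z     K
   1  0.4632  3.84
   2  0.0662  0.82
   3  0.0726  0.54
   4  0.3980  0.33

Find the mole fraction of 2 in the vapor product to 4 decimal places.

y_2 = 0.0606

Material balance + equilibrium reduce to Σ zᵢ(Kᵢ−1)/(1+ψ(Kᵢ−1)) = 0.
Check two-phase: ΣzᵢKᵢ = 2.0035 > 1 and Σzᵢ/Kᵢ = 1.5419 > 1, so g(0) = 1.0035 > 0 and g(1) = -0.5419 < 0.
Iterate (Newton) starting at ψ = 0.5:
  ψ = 0.5000: g = 0.08613, g' = -1.0704 → ψ = 0.5805
  ψ = 0.5805: g = 0.00145, g' = -1.0423 → ψ = 0.5819
Converged at ψ = 0.5819.
Compositions from xᵢ = zᵢ/(1+ψ(Kᵢ−1)), yᵢ = Kᵢxᵢ:
  1: x = 0.1746, y = 0.6706
  2: x = 0.0739, y = 0.0606
  3: x = 0.0991, y = 0.0535
  4: x = 0.6523, y = 0.2153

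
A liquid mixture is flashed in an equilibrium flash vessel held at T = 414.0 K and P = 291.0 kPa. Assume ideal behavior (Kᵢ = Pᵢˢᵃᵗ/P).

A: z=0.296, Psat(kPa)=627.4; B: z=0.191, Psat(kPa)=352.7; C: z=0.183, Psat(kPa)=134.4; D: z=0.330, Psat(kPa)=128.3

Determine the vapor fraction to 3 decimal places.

Raoult's law: Kᵢ = Pᵢˢᵃᵗ/P = Pᵢˢᵃᵗ/291.0.
  K_A = 627.4/291.0 = 2.15601, K_B = 352.7/291.0 = 1.21203, K_C = 134.4/291.0 = 0.46186, K_D = 128.3/291.0 = 0.44089
Iterate (Newton) starting at ψ = 0.5:
  ψ = 0.500: g = -0.1374, g' = -0.464 → ψ = 0.204
  ψ = 0.204: g = -0.0031, g' = -0.465 → ψ = 0.197
Converged at ψ = 0.197.

ψ = 0.197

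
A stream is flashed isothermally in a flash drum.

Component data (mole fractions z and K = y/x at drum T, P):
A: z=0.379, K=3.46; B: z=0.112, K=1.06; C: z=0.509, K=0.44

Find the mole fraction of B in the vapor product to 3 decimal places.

Rachford–Rice: g(V/F) = Σ zᵢ(Kᵢ−1)/(1+V/F(Kᵢ−1)) = 0.
Feasibility: ΣzᵢKᵢ = 1.654, Σzᵢ/Kᵢ = 1.372 — both > 1, two phases present.
Iterate (Newton) starting at V/F = 0.5:
  V/F = 0.500: g = 0.0287, g' = -0.770 → V/F = 0.537
  V/F = 0.537: g = 0.0003, g' = -0.752 → V/F = 0.538
Converged at V/F = 0.538.
Compositions from xᵢ = zᵢ/(1+V/F(Kᵢ−1)), yᵢ = Kᵢxᵢ:
  A: x = 0.163, y = 0.565
  B: x = 0.108, y = 0.115
  C: x = 0.728, y = 0.320

y_B = 0.115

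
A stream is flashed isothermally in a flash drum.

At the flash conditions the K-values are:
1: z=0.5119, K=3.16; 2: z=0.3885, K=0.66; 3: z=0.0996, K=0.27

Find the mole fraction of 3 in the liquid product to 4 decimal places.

Rachford–Rice: g(V/F) = Σ zᵢ(Kᵢ−1)/(1+V/F(Kᵢ−1)) = 0.
Feasibility: ΣzᵢKᵢ = 1.9009, Σzᵢ/Kᵢ = 1.1195 — both > 1, two phases present.
Newton–Raphson from V/F = 0.42:
  V/F = 0.4200: g = 0.32080, g' = -0.8281 → V/F = 0.8074
  V/F = 0.8074: g = 0.04381, g' = -0.7173 → V/F = 0.8685
  V/F = 0.8685: g = -0.00161, g' = -0.7754 → V/F = 0.8664
Converged at V/F = 0.8664.
Compositions from xᵢ = zᵢ/(1+V/F(Kᵢ−1)), yᵢ = Kᵢxᵢ:
  1: x = 0.1783, y = 0.5633
  2: x = 0.5507, y = 0.3635
  3: x = 0.2710, y = 0.0732

x_3 = 0.2710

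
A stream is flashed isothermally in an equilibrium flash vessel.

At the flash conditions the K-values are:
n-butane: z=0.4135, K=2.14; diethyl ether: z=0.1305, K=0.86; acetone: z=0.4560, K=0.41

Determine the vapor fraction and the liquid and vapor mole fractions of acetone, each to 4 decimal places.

Let ψ = V/F and solve Σ zᵢ(Kᵢ−1)/(1+ψ(Kᵢ−1)) = 0.
Check two-phase: ΣzᵢKᵢ = 1.1841 > 1 and Σzᵢ/Kᵢ = 1.4572 > 1, so g(0) = 0.1841 > 0 and g(1) = -0.4572 < 0.
Newton–Raphson from ψ = 0.69:
  ψ = 0.6900: g = -0.21015, g' = -0.6230 → ψ = 0.3527
  ψ = 0.3527: g = -0.02275, g' = -0.5293 → ψ = 0.3097
  ψ = 0.3097: g = 0.00009, g' = -0.5340 → ψ = 0.3099
Converged at ψ = 0.3099.
Compositions from xᵢ = zᵢ/(1+ψ(Kᵢ−1)), yᵢ = Kᵢxᵢ:
  n-butane: x = 0.3056, y = 0.6539
  diethyl ether: x = 0.1364, y = 0.1173
  acetone: x = 0.5580, y = 0.2288

ψ = 0.3099, x_acetone = 0.5580, y_acetone = 0.2288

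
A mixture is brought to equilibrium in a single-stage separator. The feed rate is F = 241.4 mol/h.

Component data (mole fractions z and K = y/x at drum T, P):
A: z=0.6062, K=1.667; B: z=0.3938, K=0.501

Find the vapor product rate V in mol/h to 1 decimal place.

Rachford–Rice: g(V/F) = Σ zᵢ(Kᵢ−1)/(1+V/F(Kᵢ−1)) = 0.
g(0) = ΣzᵢKᵢ − 1 = 0.2078 and g(1) = 1 − Σzᵢ/Kᵢ = -0.1497, so a root lies in (0, 1).
Newton–Raphson from V/F = 0.58:
  V/F = 0.5800: g = 0.01500, g' = -0.3344 → V/F = 0.6249
  V/F = 0.6249: g = -0.00015, g' = -0.3414 → V/F = 0.6244
Converged at V/F = 0.6244.
Then V = V/F·F = 0.6244·241.4 = 150.7 mol/h and L = F − V = 90.7 mol/h.

V = 150.7 mol/h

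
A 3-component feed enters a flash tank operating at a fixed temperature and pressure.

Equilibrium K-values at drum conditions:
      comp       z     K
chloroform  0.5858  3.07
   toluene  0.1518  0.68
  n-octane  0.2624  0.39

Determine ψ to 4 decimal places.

Rachford–Rice: g(ψ) = Σ zᵢ(Kᵢ−1)/(1+ψ(Kᵢ−1)) = 0.
Check two-phase: ΣzᵢKᵢ = 2.0040 > 1 and Σzᵢ/Kᵢ = 1.0869 > 1, so g(0) = 1.0040 > 0 and g(1) = -0.0869 < 0.
Iterate (Newton) starting at ψ = 0.45:
  ψ = 0.4500: g = 0.35043, g' = -0.8795 → ψ = 0.8484
  ψ = 0.8484: g = 0.04150, g' = -0.7792 → ψ = 0.9017
  ψ = 0.9017: g = -0.00097, g' = -0.8184 → ψ = 0.9005
Converged at ψ = 0.9005.

ψ = 0.9005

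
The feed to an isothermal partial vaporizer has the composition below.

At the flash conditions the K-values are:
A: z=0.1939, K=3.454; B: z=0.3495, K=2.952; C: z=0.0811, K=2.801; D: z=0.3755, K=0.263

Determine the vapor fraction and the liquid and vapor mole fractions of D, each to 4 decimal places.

Let ψ = V/F and solve Σ zᵢ(Kᵢ−1)/(1+ψ(Kᵢ−1)) = 0.
g(0) = ΣzᵢKᵢ − 1 = 1.0274 and g(1) = 1 − Σzᵢ/Kᵢ = -0.6312, so a root lies in (0, 1).
Newton iteration, ψ⁰ = 0.5:
  ψ = 0.5000: g = 0.19754, g' = -1.1608 → ψ = 0.6702
  ψ = 0.6702: g = -0.00517, g' = -1.2673 → ψ = 0.6661
Converged at ψ = 0.6661.
Compositions from xᵢ = zᵢ/(1+ψ(Kᵢ−1)), yᵢ = Kᵢxᵢ:
  A: x = 0.0736, y = 0.2542
  B: x = 0.1519, y = 0.4485
  C: x = 0.0369, y = 0.1033
  D: x = 0.7376, y = 0.1940

ψ = 0.6661, x_D = 0.7376, y_D = 0.1940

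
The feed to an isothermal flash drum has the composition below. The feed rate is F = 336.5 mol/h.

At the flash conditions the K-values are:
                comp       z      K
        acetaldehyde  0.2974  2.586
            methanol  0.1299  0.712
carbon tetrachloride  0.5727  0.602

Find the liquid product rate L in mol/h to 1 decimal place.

Material balance + equilibrium reduce to Σ zᵢ(Kᵢ−1)/(1+ψ(Kᵢ−1)) = 0.
Check two-phase: ΣzᵢKᵢ = 1.2063 > 1 and Σzᵢ/Kᵢ = 1.2488 > 1, so g(0) = 0.2063 > 0 and g(1) = -0.2488 < 0.
Newton–Raphson from ψ = 0.5:
  ψ = 0.5000: g = -0.06520, g' = -0.3888 → ψ = 0.3323
  ψ = 0.3323: g = 0.00484, g' = -0.4545 → ψ = 0.3429
  ψ = 0.3429: g = 0.00003, g' = -0.4488 → ψ = 0.3430
Converged at ψ = 0.3430.
Then V = ψ·F = 0.3430·336.5 = 115.4 mol/h and L = F − V = 221.1 mol/h.

L = 221.1 mol/h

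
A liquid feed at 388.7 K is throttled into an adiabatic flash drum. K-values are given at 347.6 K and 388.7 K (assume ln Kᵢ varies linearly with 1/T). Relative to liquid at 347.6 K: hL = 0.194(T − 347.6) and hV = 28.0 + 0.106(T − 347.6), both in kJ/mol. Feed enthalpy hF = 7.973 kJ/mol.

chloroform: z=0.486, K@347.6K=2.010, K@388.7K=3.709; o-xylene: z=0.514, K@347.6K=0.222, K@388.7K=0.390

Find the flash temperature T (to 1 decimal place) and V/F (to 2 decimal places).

T = 354.9 K, V/F = 0.24

Adiabatic flash: solve Rachford–Rice at each trial T, then check hF = ψ·hV(T) + (1−ψ)·hL(T).
  T = 347.6 K: K = (2.010, 0.222), RR gives ψ = 0.116, H_out = 3.241 kJ/mol
  T = 388.7 K: K = (3.709, 0.390), RR gives ψ = 0.607, H_out = 22.774 kJ/mol
  T = 368.1 K: K = (2.775, 0.299), RR gives ψ = 0.403, H_out = 14.547 kJ/mol
  T = 357.9 K: K = (2.375, 0.259), RR gives ψ = 0.282, H_out = 9.633 kJ/mol
  T = 352.8 K: K = (2.189, 0.240), RR gives ψ = 0.207, H_out = 6.720 kJ/mol
  T = 355.4 K: K = (2.283, 0.250), RR gives ψ = 0.247, H_out = 8.255 kJ/mol
  T = 354.1 K: K = (2.236, 0.245), RR gives ψ = 0.228, H_out = 7.502 kJ/mol
Linear interpolation between T = 354.1 (H_out = 7.502) and T = 355.4 (H_out = 8.255) on hF = 7.973 gives T ≈ 354.9 K, at which ψ = 0.24.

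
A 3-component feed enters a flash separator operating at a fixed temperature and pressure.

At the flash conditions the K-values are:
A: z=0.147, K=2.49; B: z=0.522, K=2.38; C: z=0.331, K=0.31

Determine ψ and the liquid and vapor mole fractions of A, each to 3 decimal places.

ψ = 0.734, x_A = 0.070, y_A = 0.175

Material balance + equilibrium reduce to Σ zᵢ(Kᵢ−1)/(1+ψ(Kᵢ−1)) = 0.
g(0) = ΣzᵢKᵢ − 1 = 0.711 and g(1) = 1 − Σzᵢ/Kᵢ = -0.346, so a root lies in (0, 1).
Newton–Raphson from ψ = 0.68:
  ψ = 0.680: g = 0.0501, g' = -0.904 → ψ = 0.735
  ψ = 0.735: g = -0.0017, g' = -0.969 → ψ = 0.734
Converged at ψ = 0.734.
Compositions from xᵢ = zᵢ/(1+ψ(Kᵢ−1)), yᵢ = Kᵢxᵢ:
  A: x = 0.070, y = 0.175
  B: x = 0.259, y = 0.617
  C: x = 0.670, y = 0.208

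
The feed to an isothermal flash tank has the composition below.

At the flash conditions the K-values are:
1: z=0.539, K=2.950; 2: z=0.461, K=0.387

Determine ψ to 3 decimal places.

ψ = 0.643

Let ψ = V/F and solve Σ zᵢ(Kᵢ−1)/(1+ψ(Kᵢ−1)) = 0.
g(0) = ΣzᵢKᵢ − 1 = 0.768 and g(1) = 1 − Σzᵢ/Kᵢ = -0.374, so a root lies in (0, 1).
Binary case is linear: z₁(K₁−1)(1+ψ(K₂−1)) + z₂(K₂−1)(1+ψ(K₁−1)) = 0
⇒ ψ = [z₁(K₁−1)+z₂(K₂−1)] / [−(K₁−1)(K₂−1)] = 0.7685/1.1954 = 0.643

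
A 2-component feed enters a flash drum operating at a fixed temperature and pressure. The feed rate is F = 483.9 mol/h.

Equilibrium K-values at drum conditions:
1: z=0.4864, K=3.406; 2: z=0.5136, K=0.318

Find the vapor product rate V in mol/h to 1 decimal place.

Binary case is linear: z₁(K₁−1)(1+β(K₂−1)) + z₂(K₂−1)(1+β(K₁−1)) = 0
⇒ β = [z₁(K₁−1)+z₂(K₂−1)] / [−(K₁−1)(K₂−1)] = 0.82000/1.64089 = 0.4997
Then V = β·F = 0.4997·483.9 = 241.8 mol/h and L = F − V = 242.1 mol/h.

V = 241.8 mol/h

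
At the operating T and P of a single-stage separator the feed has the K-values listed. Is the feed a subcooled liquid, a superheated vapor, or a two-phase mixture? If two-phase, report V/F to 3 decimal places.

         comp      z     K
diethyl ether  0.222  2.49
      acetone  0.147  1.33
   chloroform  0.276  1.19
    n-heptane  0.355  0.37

two-phase, V/F = 0.400

ΣzᵢKᵢ = 1.208; Σzᵢ/Kᵢ = 1.391.
Both exceed 1, so a two-phase solution exists.
Rachford–Rice: g(ψ) = Σ zᵢ(Kᵢ−1)/(1+ψ(Kᵢ−1)) = 0.
Newton–Raphson from ψ = 0.54:
  ψ = 0.540: g = -0.0669, g' = -0.495 → ψ = 0.405
  ψ = 0.405: g = -0.0023, g' = -0.467 → ψ = 0.400
Converged at ψ = 0.400.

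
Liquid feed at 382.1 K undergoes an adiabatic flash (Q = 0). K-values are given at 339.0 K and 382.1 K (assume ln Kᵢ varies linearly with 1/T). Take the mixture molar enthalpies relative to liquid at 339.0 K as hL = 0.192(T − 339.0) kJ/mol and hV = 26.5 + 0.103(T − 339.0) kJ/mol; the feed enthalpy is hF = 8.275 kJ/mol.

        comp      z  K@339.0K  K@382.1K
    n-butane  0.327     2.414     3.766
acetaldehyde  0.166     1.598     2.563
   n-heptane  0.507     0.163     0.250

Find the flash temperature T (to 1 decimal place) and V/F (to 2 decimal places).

Adiabatic flash: solve Rachford–Rice at each trial T, then check hF = ψ·hV(T) + (1−ψ)·hL(T).
  T = 339.0 K: K = (2.414, 1.598, 0.163), RR gives ψ = 0.137, H_out = 3.624 kJ/mol
  T = 382.1 K: K = (3.766, 2.563, 0.250), RR gives ψ = 0.435, H_out = 18.145 kJ/mol
  T = 360.6 K: K = (3.057, 2.054, 0.205), RR gives ψ = 0.316, H_out = 11.918 kJ/mol
  T = 349.8 K: K = (2.726, 1.819, 0.183), RR gives ψ = 0.238, H_out = 8.149 kJ/mol
  T = 355.2 K: K = (2.890, 1.934, 0.194), RR gives ψ = 0.279, H_out = 10.107 kJ/mol
  T = 352.5 K: K = (2.807, 1.876, 0.188), RR gives ψ = 0.259, H_out = 9.148 kJ/mol
  T = 351.1 K: K = (2.765, 1.846, 0.186), RR gives ψ = 0.248, H_out = 8.635 kJ/mol
Linear interpolation between T = 349.8 (H_out = 8.149) and T = 351.1 (H_out = 8.635) on hF = 8.275 gives T ≈ 350.1 K, at which ψ = 0.24.

T = 350.1 K, V/F = 0.24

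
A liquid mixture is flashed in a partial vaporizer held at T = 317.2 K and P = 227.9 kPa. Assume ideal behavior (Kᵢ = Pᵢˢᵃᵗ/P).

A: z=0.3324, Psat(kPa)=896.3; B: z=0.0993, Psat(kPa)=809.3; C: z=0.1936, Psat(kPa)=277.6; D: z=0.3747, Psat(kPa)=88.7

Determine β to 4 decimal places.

Raoult's law: Kᵢ = Pᵢˢᵃᵗ/P = Pᵢˢᵃᵗ/227.9.
  K_A = 896.3/227.9 = 3.932865, K_B = 809.3/227.9 = 3.551119, K_C = 277.6/227.9 = 1.218078, K_D = 88.7/227.9 = 0.389206
Rachford–Rice: g(β) = Σ zᵢ(Kᵢ−1)/(1+β(Kᵢ−1)) = 0.
g(0) = ΣzᵢKᵢ − 1 = 1.0416 and g(1) = 1 − Σzᵢ/Kᵢ = -0.2342, so a root lies in (0, 1).
Iterate (Newton) starting at β = 0.5:
  β = 0.5000: g = 0.21516, g' = -0.8920 → β = 0.7412
  β = 0.7412: g = 0.01295, g' = -0.8347 → β = 0.7567
Converged at β = 0.7567.

β = 0.7567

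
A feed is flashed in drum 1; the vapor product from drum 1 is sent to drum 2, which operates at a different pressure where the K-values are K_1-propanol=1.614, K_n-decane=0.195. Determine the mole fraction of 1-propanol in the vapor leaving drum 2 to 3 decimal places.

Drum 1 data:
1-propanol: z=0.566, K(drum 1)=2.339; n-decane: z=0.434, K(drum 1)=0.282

Drum 1:
Material balance + equilibrium reduce to Σ zᵢ(Kᵢ−1)/(1+ψ₁(Kᵢ−1)) = 0.
Feasibility: ΣzᵢKᵢ = 1.446, Σzᵢ/Kᵢ = 1.781 — both > 1, two phases present.
Iterate (Newton) starting at ψ₁ = 0.5:
  ψ₁ = 0.500: g = -0.0322, g' = -0.909 → ψ₁ = 0.465
  ψ₁ = 0.465: g = -0.0004, g' = -0.889 → ψ₁ = 0.464
Converged at ψ₁ = 0.464.
Drum-1 compositions:
  1-propanol: x = 0.349, y = 0.816
  n-decane: x = 0.651, y = 0.184
Drum-2 feed = drum-1 vapor: z₂ = (0.8164, 0.1836).
Drum 2:
Material balance + equilibrium reduce to Σ zᵢ(Kᵢ−1)/(1+ψ₂(Kᵢ−1)) = 0.
Feasibility: ΣzᵢKᵢ = 1.354, Σzᵢ/Kᵢ = 1.447 — both > 1, two phases present.
Binary case is linear: z₁(K₁−1)(1+ψ₂(K₂−1)) + z₂(K₂−1)(1+ψ₂(K₁−1)) = 0
⇒ ψ₂ = [z₁(K₁−1)+z₂(K₂−1)] / [−(K₁−1)(K₂−1)] = 0.3535/0.4943 = 0.715
  1-propanol: x = 0.567, y = 0.916
  n-decane: x = 0.433, y = 0.084

y_1-propanol (drum 2) = 0.916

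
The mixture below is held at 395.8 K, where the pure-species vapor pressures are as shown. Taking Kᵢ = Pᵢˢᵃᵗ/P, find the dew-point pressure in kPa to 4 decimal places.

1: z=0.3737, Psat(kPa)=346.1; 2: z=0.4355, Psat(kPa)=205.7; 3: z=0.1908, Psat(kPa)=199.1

At the dew point ψ → 1, so Σzᵢ/Kᵢ = 1 with Kᵢ = Pᵢˢᵃᵗ/P ⇒ 1/P = Σzᵢ/Pᵢˢᵃᵗ.
1/P = 0.3737/346.1 + 0.4355/205.7 + 0.1908/199.1 = 0.0041552 ⇒ P = 240.6612 kPa

Pdew = 240.6612 kPa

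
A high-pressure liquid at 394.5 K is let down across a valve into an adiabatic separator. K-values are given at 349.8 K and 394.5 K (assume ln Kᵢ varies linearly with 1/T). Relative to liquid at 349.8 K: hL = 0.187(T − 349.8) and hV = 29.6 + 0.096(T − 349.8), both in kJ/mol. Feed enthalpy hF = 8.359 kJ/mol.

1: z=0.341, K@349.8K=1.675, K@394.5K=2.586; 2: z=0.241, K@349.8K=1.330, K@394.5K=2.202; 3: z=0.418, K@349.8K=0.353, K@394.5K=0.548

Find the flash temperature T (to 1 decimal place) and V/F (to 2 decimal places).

Adiabatic flash: solve Rachford–Rice at each trial T, then check hF = ψ·hV(T) + (1−ψ)·hL(T).
  T = 349.8 K: K = (1.675, 1.330, 0.353), RR gives ψ = 0.110, H_out = 3.243 kJ/mol
  T = 394.5 K: K = (2.586, 2.202, 0.548), RR gives ψ = 0.992, H_out = 33.676 kJ/mol
  T = 372.1 K: K = (2.108, 1.736, 0.445), RR gives ψ = 0.605, H_out = 20.855 kJ/mol
  T = 361.0 K: K = (1.887, 1.527, 0.398), RR gives ψ = 0.393, H_out = 13.320 kJ/mol
  T = 355.4 K: K = (1.779, 1.427, 0.375), RR gives ψ = 0.264, H_out = 8.733 kJ/mol
  T = 352.6 K: K = (1.727, 1.378, 0.364), RR gives ψ = 0.191, H_out = 6.126 kJ/mol
  T = 354.0 K: K = (1.753, 1.402, 0.370), RR gives ψ = 0.228, H_out = 7.460 kJ/mol
Linear interpolation between T = 354.0 (H_out = 7.460) and T = 355.4 (H_out = 8.733) on hF = 8.359 gives T ≈ 355.0 K, at which ψ = 0.25.

T = 355.0 K, V/F = 0.25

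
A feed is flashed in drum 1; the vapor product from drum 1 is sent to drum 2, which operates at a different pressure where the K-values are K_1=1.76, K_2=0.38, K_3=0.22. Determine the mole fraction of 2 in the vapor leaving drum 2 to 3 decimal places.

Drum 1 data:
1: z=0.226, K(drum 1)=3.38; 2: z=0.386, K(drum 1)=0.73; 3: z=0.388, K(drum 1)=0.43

y_2 (drum 2) = 0.122

Drum 1:
Let ψ₁ = V/F and solve Σ zᵢ(Kᵢ−1)/(1+ψ₁(Kᵢ−1)) = 0.
Feasibility: ΣzᵢKᵢ = 1.212, Σzᵢ/Kᵢ = 1.498 — both > 1, two phases present.
Newton iteration, ψ₁⁰ = 0.38:
  ψ₁ = 0.380: g = -0.1160, g' = -0.593 → ψ₁ = 0.184
  ψ₁ = 0.184: g = 0.0169, g' = -0.807 → ψ₁ = 0.205
  ψ₁ = 0.205: g = 0.0004, g' = -0.771 → ψ₁ = 0.206
Converged at ψ₁ = 0.206.
Drum-1 compositions:
  1: x = 0.152, y = 0.513
  2: x = 0.409, y = 0.298
  3: x = 0.440, y = 0.189
Drum-2 feed = drum-1 vapor: z₂ = (0.5126, 0.2984, 0.1890).
Drum 2:
Let ψ₂ = V/F and solve Σ zᵢ(Kᵢ−1)/(1+ψ₂(Kᵢ−1)) = 0.
Check two-phase: ΣzᵢKᵢ = 1.057 > 1 and Σzᵢ/Kᵢ = 1.936 > 1, so g(0) = 0.057 > 0 and g(1) = -0.936 < 0.
Iterate (Newton) starting at ψ₂ = 0.44:
  ψ₂ = 0.440: g = -0.1869, g' = -0.650 → ψ₂ = 0.152
  ψ₂ = 0.152: g = -0.0224, g' = -0.526 → ψ₂ = 0.110
  ψ₂ = 0.110: g = -0.0001, g' = -0.522 → ψ₂ = 0.109
Converged at ψ₂ = 0.109.
  1: x = 0.473, y = 0.833
  2: x = 0.320, y = 0.122
  3: x = 0.207, y = 0.045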